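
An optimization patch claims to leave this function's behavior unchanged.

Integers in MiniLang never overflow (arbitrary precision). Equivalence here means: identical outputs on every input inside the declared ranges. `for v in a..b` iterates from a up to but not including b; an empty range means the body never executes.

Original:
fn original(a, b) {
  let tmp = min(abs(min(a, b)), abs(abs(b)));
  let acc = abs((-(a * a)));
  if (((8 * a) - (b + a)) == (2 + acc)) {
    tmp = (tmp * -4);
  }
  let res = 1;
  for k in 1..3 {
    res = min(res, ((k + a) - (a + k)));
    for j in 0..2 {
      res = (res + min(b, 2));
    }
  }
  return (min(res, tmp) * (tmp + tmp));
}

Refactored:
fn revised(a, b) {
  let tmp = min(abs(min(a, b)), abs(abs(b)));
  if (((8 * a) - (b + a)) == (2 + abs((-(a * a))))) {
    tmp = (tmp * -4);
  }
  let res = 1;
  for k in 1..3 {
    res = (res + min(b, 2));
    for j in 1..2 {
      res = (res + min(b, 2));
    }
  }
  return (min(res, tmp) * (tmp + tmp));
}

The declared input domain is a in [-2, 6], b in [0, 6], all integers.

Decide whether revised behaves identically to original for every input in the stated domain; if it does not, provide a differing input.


Evaluate both at a=5, b=5.
original: tmp := 5 | acc := 25 | (((8 * a) - (b + a)) == (2 + acc)): false | res := 1 | iter k=1: | res := 0 | iter j=0: | res := 2 | iter j=1: | res := 4 | iter k=2: | res := 0 | iter j=0: | res := 2 | iter j=1: | res := 4 | result 40
revised: tmp := 5 | (((8 * a) - (b + a)) == (2 + abs((-(a * a))))): false | res := 1 | iter k=1: | res := 3 | iter j=1: | res := 5 | iter k=2: | res := 7 | iter j=1: | res := 9 | result 50
40 vs 50 — the two versions disagree here.
verdict: not equivalent; witness: a=5, b=5


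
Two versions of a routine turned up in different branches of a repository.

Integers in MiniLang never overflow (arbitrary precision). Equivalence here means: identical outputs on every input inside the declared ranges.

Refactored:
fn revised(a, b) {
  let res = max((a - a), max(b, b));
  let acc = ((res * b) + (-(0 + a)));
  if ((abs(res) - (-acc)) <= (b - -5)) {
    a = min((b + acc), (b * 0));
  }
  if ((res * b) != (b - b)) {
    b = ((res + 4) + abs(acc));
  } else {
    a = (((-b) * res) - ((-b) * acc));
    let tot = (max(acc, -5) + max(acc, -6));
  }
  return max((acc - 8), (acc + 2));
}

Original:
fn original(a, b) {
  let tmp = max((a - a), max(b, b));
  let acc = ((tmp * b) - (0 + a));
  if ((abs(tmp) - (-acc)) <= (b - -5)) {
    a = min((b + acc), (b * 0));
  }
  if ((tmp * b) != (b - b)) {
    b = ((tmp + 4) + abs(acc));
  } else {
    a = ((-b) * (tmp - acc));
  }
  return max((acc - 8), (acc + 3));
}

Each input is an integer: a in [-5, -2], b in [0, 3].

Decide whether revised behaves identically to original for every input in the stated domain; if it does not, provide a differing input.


Input a=-5, b=0: 8 from original versus 7 from revised.
verdict: not equivalent; witness: a=-5, b=0


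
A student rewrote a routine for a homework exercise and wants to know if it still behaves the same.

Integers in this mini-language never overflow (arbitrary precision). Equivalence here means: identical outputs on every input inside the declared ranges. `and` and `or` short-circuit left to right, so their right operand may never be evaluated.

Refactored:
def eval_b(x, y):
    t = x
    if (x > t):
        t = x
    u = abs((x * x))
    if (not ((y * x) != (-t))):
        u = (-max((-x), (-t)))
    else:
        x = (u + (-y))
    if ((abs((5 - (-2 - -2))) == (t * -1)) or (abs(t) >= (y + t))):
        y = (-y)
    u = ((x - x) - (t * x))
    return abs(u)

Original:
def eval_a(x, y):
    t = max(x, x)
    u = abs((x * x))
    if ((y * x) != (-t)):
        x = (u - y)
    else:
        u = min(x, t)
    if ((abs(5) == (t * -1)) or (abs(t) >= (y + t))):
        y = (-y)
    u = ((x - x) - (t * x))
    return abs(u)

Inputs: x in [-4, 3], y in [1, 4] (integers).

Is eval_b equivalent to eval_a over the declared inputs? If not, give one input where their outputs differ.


Changes here: arithmetic usage differs; and statement counts differ; and comparison usage differs; and boolean connective usage differs; and constant usage differs; and min/max/abs usage differs; and branching structure differs; the full 32-point sweep finds no disagreement.
verdict: equivalent


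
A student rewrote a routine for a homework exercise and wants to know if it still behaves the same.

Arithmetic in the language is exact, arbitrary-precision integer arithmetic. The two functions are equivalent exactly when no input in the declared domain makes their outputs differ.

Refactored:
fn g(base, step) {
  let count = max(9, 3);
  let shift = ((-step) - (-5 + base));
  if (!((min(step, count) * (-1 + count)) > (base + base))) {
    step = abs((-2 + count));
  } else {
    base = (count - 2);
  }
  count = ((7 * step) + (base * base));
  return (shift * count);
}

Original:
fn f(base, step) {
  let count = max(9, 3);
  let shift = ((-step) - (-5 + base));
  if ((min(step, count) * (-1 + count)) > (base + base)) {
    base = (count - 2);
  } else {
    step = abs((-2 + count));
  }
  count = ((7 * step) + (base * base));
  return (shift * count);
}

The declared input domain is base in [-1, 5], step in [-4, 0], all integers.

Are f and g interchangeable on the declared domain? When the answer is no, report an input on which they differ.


Comparing the listings, the differences include: boolean connective usage differs.
Spot check at base=4, step=-2 — f: count=9, then shift=3, then ((min(step, count) * (-1 + count)) > (base + base)) is false, then step=7, then count=65, then returns 195. g: count=9, then shift=3, then (!((min(step, count) * (-1 + count)) > (base + base))) is true, then step=7, then count=65, then returns 195. Both give 195.
An exhaustive pass over the 35 declared inputs shows identical outputs.
verdict: equivalent


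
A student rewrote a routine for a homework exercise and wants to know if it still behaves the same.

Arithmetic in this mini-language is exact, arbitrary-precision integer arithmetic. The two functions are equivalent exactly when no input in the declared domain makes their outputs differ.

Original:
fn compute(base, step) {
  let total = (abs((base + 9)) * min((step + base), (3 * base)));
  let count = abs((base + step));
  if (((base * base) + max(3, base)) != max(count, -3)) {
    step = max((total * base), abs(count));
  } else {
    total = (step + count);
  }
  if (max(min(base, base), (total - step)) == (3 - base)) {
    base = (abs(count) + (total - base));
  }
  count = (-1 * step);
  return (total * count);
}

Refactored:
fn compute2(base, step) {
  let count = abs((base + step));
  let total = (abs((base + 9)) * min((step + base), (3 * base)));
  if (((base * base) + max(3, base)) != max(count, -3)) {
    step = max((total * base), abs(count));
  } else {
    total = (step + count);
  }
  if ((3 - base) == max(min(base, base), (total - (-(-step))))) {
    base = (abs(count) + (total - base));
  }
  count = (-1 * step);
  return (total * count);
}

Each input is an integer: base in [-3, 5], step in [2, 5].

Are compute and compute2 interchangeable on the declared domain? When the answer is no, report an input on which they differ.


Behavior is preserved: although same computation, different form, the outputs never diverge.
As a probe, take base=4, step=2: compute runs total=78, then count=6, then (((base * base) + max(3, base)) != max(count, -3)) is true, then step=312, then (max(min(base, base), (total - step)) == (3 - base)) is false, then count=-312, then returns -24336; compute2 runs count=6, then total=78, then (((base * base) + max(3, base)) != max(count, -3)) is true, then step=312, then ((3 - base) == max(min(base, base), (total - (-(-step))))) is false, then count=-312, then returns -24336; both end at -24336.
Every one of the 36 inputs gives matching results.
verdict: equivalent


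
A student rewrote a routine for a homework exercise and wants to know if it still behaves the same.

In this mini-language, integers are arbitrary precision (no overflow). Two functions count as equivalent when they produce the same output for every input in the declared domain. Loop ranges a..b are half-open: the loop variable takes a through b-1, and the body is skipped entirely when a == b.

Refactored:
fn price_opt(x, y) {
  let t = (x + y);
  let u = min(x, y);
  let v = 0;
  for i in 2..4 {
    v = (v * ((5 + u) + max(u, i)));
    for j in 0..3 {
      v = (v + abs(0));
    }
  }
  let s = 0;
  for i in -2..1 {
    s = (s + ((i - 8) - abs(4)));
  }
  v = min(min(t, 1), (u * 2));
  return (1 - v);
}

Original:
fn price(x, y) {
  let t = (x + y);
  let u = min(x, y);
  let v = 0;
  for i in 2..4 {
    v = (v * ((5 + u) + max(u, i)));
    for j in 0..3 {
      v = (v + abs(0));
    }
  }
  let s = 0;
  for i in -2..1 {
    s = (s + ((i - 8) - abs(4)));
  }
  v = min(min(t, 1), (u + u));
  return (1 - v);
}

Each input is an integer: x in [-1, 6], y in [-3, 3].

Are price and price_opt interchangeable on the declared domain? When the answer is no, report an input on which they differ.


Side by side, the visible changes include: constant usage differs, plus arithmetic usage differs.
Tracing x=5, y=-2: price: t := 3 | u := -2 | v := 0 | iter i=2: | v := 0 | iter j=0: | v := 0 | iter j=1: | v := 0 | iter j=2: | v := 0 | iter i=3: | v := 0 | iter j=0: | v := 0 | iter j=1: | v := 0 | iter j=2: | v := 0 | s := 0 | iter i=-2: | s := -14 | iter i=-1: | s := -27 | iter i=0: | s := -39 | v := -4 | result 5 | price_opt: t := 3 | u := -2 | v := 0 | iter i=2: | v := 0 | iter j=0: | v := 0 | iter j=1: | v := 0 | iter j=2: | v := 0 | iter i=3: | v := 0 | iter j=0: | v := 0 | iter j=1: | v := 0 | iter j=2: | v := 0 | s := 0 | iter i=-2: | s := -14 | iter i=-1: | s := -27 | iter i=0: | s := -39 | v := -4 | result 5 — matching result 5.
An exhaustive pass over the 56 declared inputs shows identical outputs.
verdict: equivalent


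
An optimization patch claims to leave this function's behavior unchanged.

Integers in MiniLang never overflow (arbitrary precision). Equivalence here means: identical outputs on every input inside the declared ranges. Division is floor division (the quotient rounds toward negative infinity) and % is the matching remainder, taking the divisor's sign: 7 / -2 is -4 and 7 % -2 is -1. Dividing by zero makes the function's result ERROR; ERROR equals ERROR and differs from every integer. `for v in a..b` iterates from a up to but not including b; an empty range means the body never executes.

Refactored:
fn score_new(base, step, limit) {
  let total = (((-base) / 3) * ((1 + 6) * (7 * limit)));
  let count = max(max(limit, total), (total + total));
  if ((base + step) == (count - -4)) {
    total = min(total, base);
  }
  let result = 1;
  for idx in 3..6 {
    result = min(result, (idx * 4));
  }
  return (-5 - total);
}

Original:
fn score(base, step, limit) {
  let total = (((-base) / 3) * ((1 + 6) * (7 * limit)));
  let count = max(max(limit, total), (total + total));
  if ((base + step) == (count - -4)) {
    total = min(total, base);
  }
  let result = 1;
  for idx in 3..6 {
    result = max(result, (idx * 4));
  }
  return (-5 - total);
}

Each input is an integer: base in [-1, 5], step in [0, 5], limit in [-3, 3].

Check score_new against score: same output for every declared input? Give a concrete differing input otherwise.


Equivalent. The suspicious edit (`max(result, (idx * 4))` became `min(result, (idx * 4))`) never changes the result for any input inside the declared domain.
Sweeping the whole domain (294 inputs) finds no disagreement.
Tracing base=0, step=4, limit=3: score: total becomes 0; next count becomes 3; next ((base + step) == (count - -4)) evaluates to false; next result becomes 1; next at idx=3:; next result becomes 12; next at idx=4:; next result becomes 16; next at idx=5:; next result becomes 20; next final value -5 | score_new: total becomes 0; next count becomes 3; next ((base + step) == (count - -4)) evaluates to false; next result becomes 1; next at idx=3:; next result becomes 1; next at idx=4:; next result becomes 1; next at idx=5:; next result becomes 1; next final value -5 — matching result -5.
verdict: equivalent


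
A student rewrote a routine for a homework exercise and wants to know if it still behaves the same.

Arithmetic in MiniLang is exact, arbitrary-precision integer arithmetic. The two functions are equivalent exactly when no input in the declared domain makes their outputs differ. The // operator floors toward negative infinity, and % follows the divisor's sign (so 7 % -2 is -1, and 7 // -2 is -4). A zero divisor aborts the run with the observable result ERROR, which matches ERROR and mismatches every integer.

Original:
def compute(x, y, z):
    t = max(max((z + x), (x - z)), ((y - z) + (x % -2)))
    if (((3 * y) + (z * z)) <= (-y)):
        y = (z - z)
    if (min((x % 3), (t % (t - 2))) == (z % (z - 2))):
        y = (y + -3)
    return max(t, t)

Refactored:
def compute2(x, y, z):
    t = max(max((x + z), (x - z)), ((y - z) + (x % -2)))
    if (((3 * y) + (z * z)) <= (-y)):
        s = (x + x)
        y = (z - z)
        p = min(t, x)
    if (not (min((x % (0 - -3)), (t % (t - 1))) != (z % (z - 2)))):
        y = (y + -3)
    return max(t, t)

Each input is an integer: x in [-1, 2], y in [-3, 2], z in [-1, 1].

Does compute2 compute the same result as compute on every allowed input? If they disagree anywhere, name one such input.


Consider the input x=-1, y=1, z=-1.
compute: t=1, then (((3 * y) + (z * z)) <= (-y)) is false, then (min((x % 3), (t % (t - 2))) == (z % (z - 2))) is false, then returns 1
compute2: t=1, then (((3 * y) + (z * z)) <= (-y)) is false, then a zero divisor aborts: ERROR
1 != ERROR, so the rewrite changes behavior.
verdict: not equivalent; witness: x=-1, y=1, z=-1


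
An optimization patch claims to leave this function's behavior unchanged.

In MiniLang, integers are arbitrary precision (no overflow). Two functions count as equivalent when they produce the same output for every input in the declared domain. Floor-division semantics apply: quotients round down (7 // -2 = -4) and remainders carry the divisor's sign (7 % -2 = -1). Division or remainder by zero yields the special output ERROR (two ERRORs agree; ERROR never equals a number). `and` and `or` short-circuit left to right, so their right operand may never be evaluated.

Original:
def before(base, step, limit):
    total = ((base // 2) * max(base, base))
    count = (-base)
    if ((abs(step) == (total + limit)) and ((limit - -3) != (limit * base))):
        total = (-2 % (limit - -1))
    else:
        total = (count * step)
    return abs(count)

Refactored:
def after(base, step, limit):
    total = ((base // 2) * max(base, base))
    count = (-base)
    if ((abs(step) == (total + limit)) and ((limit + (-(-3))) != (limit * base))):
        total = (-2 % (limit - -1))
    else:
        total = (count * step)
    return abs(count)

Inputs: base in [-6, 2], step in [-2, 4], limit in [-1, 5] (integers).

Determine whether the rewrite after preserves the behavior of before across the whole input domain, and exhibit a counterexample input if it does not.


The two versions differ — the changes include arithmetic usage differs.
Spot check at base=2, step=1, limit=4 — before: total becomes 2; next count becomes -2; next ((abs(step) == (total + limit)) and ((limit - -3) != (limit * base))) evaluates to false; next total becomes -2; next final value 2. after: total becomes 2; next count becomes -2; next ((abs(step) == (total + limit)) and ((limit + (-(-3))) != (limit * base))) evaluates to false; next total becomes -2; next final value 2. Both give 2.
Every one of the 441 inputs gives matching results.
verdict: equivalent


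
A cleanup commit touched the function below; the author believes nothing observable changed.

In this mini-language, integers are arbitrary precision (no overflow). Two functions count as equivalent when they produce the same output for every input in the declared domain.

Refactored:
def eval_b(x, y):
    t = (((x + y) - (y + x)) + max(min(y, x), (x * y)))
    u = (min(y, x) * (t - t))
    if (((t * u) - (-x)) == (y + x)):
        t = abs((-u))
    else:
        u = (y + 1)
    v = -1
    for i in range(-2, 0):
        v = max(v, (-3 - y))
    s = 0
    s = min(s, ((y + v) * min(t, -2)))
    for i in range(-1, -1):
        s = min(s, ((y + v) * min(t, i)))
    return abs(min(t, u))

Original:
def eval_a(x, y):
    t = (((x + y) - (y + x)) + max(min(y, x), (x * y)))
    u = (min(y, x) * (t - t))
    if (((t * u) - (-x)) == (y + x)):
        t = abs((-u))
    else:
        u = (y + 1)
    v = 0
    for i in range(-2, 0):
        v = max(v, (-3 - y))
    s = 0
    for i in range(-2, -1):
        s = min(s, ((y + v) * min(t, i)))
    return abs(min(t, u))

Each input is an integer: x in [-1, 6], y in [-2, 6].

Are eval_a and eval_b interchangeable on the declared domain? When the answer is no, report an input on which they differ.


Although `0` became `-1`, no input in the stated domain can expose it.
One worked example (x=-1, y=4) — eval_a: t becomes -1; next u becomes 0; next (((t * u) - (-x)) == (y + x)) evaluates to false; next u becomes 5; next v becomes 0; next at i=-2:; next v becomes 0; next at i=-1:; next v becomes 0; next s becomes 0; next at i=-2:; next s becomes -8; next final value 1; eval_b: t becomes -1; next u becomes 0; next (((t * u) - (-x)) == (y + x)) evaluates to false; next u becomes 5; next v becomes -1; next at i=-2:; next v becomes -1; next at i=-1:; next v becomes -1; next s becomes 0; next s becomes -6; next i never enters its loop body; next final value 1; agreement on 1.
Checked all 72 inputs in the declared domain: the outputs agree on every one.
verdict: equivalent


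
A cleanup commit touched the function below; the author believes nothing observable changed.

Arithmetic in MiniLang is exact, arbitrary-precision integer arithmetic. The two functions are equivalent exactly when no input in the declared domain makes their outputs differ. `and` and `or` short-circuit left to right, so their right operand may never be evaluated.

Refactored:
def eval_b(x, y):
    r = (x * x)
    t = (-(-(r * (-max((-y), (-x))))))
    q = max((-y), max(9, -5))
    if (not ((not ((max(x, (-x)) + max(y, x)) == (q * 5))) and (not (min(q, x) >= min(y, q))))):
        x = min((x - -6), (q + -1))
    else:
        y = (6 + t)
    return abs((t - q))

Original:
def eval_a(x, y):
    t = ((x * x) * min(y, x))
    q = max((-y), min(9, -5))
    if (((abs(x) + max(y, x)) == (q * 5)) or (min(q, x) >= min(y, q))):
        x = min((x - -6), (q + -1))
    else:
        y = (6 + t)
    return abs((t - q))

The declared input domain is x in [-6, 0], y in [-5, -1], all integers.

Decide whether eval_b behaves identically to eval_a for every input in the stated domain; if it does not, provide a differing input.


Not equivalent: x=-6, y=-5 separates them (221 vs 225).
eval_a: t := -216 | q := 5 | (((abs(x) + max(y, x)) == (q * 5)) or (min(q, x) >= min(y, q))): false | y := -210 | result 221
eval_b: r := 36 | t := -216 | q := 9 | (not ((not ((max(x, (-x)) + max(y, x)) == (q * 5))) and (not (min(q, x) >= min(y, q))))): false | y := -210 | result 225
verdict: not equivalent; witness: x=-6, y=-5


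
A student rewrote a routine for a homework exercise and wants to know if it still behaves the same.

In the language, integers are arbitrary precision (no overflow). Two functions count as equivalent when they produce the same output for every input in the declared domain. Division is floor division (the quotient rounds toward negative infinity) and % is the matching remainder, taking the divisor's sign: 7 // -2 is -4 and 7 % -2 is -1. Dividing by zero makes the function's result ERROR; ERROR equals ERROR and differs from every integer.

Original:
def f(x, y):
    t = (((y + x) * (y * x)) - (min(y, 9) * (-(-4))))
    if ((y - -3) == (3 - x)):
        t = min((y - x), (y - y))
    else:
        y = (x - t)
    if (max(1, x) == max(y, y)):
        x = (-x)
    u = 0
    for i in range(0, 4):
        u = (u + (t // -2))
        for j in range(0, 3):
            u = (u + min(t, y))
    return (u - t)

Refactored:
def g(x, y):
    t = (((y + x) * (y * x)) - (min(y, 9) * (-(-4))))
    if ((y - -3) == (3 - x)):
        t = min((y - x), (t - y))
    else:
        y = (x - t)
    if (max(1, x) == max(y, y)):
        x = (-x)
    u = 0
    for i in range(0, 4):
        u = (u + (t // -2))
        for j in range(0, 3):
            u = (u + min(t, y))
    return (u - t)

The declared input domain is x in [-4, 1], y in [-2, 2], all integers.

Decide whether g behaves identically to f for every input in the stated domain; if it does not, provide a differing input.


Take x=-2, y=2.
f: t := -8 | ((y - -3) == (3 - x)): true | t := 0 | (max(1, x) == max(y, y)): false | u := 0 | iter i=0: | u := 0 | iter j=0: | u := 0 | iter j=1: | u := 0 | iter j=2: | u := 0 | iter i=1: | u := 0 | iter j=0: | u := 0 | iter j=1: | u := 0 | iter j=2: | u := 0 | iter i=2: | u := 0 | iter j=0: | u := 0 | iter j=1: | u := 0 | iter j=2: | u := 0 | iter i=3: | u := 0 | iter j=0: | u := 0 | iter j=1: | u := 0 | iter j=2: | u := 0 | result 0
g: t := -8 | ((y - -3) == (3 - x)): true | t := -10 | (max(1, x) == max(y, y)): false | u := 0 | iter i=0: | u := 5 | iter j=0: | u := -5 | iter j=1: | u := -15 | iter j=2: | u := -25 | iter i=1: | u := -20 | iter j=0: | u := -30 | iter j=1: | u := -40 | iter j=2: | u := -50 | iter i=2: | u := -45 | iter j=0: | u := -55 | iter j=1: | u := -65 | iter j=2: | u := -75 | iter i=3: | u := -70 | iter j=0: | u := -80 | iter j=1: | u := -90 | iter j=2: | u := -100 | result -90
0 vs -90 — the two versions disagree here.
verdict: not equivalent; witness: x=-2, y=2


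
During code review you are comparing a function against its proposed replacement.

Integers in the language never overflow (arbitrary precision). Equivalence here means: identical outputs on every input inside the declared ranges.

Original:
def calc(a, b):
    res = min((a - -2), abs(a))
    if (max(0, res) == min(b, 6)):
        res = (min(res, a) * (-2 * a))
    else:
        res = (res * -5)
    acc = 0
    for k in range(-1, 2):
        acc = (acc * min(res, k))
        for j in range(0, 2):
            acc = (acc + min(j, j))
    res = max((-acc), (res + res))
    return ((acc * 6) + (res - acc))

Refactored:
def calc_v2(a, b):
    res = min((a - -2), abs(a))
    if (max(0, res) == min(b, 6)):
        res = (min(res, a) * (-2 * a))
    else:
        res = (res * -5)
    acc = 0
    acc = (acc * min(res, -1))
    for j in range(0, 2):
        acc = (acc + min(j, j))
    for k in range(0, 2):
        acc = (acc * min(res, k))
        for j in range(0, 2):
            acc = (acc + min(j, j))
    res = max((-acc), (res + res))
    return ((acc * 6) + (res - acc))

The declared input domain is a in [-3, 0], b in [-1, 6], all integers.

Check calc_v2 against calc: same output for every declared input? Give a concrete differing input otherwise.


The two versions differ — the changes include arithmetic usage differs; and constant usage differs; and min/max/abs usage differs; and loop structure differs; and statement counts differ.
One worked example (a=0, b=2) — calc: res becomes 0; next (max(0, res) == min(b, 6)) evaluates to false; next res becomes 0; next acc becomes 0; next at k=-1:; next acc becomes 0; next at j=0:; next acc becomes 0; next at j=1:; next acc becomes 1; next at k=0:; next acc becomes 0; next at j=0:; next acc becomes 0; next at j=1:; next acc becomes 1; next at k=1:; next acc becomes 0; next at j=0:; next acc becomes 0; next at j=1:; next acc becomes 1; next res becomes 0; next final value 5; calc_v2: res becomes 0; next (max(0, res) == min(b, 6)) evaluates to false; next res becomes 0; next acc becomes 0; next acc becomes 0; next at j=0:; next acc becomes 0; next at j=1:; next acc becomes 1; next at k=0:; next acc becomes 0; next at j=0:; next acc becomes 0; next at j=1:; next acc becomes 1; next at k=1:; next acc becomes 0; next at j=0:; next acc becomes 0; next at j=1:; next acc becomes 1; next res becomes 0; next final value 5; agreement on 5.
Every one of the 32 inputs gives matching results.
verdict: equivalent


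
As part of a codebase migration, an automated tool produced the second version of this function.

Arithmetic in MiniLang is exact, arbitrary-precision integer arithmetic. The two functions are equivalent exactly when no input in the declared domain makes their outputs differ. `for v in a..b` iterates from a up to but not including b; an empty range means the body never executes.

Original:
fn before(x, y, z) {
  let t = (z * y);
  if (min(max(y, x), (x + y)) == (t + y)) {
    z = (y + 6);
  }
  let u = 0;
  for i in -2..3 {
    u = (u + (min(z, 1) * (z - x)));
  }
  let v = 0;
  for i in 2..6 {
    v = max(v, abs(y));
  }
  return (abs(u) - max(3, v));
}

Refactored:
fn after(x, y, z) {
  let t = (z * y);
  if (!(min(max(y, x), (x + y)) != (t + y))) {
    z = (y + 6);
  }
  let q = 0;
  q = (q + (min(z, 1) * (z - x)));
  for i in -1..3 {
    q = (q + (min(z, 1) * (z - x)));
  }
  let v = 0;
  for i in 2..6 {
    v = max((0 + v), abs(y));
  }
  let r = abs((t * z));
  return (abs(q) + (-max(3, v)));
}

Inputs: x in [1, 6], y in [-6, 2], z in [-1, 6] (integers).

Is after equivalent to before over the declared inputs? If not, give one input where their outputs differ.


Side by side, the visible changes include: min/max/abs usage differs, plus constant usage differs, plus boolean connective usage differs, plus statement counts differ, plus local variable names differ, plus comparison usage differs, plus arithmetic usage differs, plus loop structure differs.
As a probe, take x=3, y=-6, z=2: before runs t becomes -12; next (min(max(y, x), (x + y)) == (t + y)) evaluates to false; next u becomes 0; next at i=-2:; next u becomes -1; next at i=-1:; next u becomes -2; next at i=0:; next u becomes -3; next at i=1:; next u becomes -4; next at i=2:; next u becomes -5; next v becomes 0; next at i=2:; next v becomes 6; next at i=3:; next v becomes 6; next at i=4:; next v becomes 6; next at i=5:; next v becomes 6; next final value -1; after runs t becomes -12; next (!(min(max(y, x), (x + y)) != (t + y))) evaluates to false; next q becomes 0; next q becomes -1; next at i=-1:; next q becomes -2; next at i=0:; next q becomes -3; next at i=1:; next q becomes -4; next at i=2:; next q becomes -5; next v becomes 0; next at i=2:; next v becomes 6; next at i=3:; next v becomes 6; next at i=4:; next v becomes 6; next at i=5:; next v becomes 6; next r becomes 24; next final value -1; both end at -1.
Every one of the 432 inputs gives matching results.
verdict: equivalent


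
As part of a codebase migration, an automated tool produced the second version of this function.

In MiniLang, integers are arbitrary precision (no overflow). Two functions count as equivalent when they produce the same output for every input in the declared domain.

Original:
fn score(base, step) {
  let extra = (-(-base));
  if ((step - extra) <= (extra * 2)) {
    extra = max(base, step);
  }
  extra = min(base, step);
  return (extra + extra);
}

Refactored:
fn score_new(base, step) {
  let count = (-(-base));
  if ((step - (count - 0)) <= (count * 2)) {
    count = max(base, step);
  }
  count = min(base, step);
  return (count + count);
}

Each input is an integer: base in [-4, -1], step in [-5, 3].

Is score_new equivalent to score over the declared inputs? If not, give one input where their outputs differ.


Comparing the listings, the differences include: local variable names differ; also arithmetic usage differs; also constant usage differs.
As a probe, take base=-1, step=-1: score runs extra=-1, then ((step - extra) <= (extra * 2)) is false, then extra=-1, then returns -2; score_new runs count=-1, then ((step - (count - 0)) <= (count * 2)) is false, then count=-1, then returns -2; both end at -2.
An exhaustive pass over the 36 declared inputs shows identical outputs.
verdict: equivalent


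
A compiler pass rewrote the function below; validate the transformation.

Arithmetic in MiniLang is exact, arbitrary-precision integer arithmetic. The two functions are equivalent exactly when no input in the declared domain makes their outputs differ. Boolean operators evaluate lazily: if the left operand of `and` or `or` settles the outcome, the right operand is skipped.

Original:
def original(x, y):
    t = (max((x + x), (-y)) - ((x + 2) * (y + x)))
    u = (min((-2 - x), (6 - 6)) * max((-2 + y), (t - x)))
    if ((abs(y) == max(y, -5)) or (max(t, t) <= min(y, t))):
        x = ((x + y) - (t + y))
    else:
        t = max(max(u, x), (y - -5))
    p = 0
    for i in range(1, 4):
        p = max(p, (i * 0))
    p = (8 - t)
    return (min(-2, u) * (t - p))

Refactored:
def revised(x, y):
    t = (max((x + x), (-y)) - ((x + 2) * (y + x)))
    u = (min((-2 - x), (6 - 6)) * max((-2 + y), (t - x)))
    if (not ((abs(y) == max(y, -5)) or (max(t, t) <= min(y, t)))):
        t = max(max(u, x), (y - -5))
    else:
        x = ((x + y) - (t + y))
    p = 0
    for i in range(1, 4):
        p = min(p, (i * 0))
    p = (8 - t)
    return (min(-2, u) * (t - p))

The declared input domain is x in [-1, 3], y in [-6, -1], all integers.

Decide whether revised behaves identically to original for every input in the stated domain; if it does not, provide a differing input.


Equivalent. The edit looks behavioral (`max(p, (i * 0))` became `min(p, (i * 0))`), but over these ranges it never changes the outcome.
Sweeping the whole domain (30 inputs) finds no disagreement.
One worked example (x=0, y=-3) — original: t = 9; u = -18; ((abs(y) == max(y, -5)) or (max(t, t) <= min(y, t))) -> false; t = 2; p = 0; [i=1]; p = 0; [i=2]; p = 0; [i=3]; p = 0; p = 6; return 72; revised: t = 9; u = -18; (not ((abs(y) == max(y, -5)) or (max(t, t) <= min(y, t)))) -> true; t = 2; p = 0; [i=1]; p = 0; [i=2]; p = 0; [i=3]; p = 0; p = 6; return 72; agreement on 72.
verdict: equivalent


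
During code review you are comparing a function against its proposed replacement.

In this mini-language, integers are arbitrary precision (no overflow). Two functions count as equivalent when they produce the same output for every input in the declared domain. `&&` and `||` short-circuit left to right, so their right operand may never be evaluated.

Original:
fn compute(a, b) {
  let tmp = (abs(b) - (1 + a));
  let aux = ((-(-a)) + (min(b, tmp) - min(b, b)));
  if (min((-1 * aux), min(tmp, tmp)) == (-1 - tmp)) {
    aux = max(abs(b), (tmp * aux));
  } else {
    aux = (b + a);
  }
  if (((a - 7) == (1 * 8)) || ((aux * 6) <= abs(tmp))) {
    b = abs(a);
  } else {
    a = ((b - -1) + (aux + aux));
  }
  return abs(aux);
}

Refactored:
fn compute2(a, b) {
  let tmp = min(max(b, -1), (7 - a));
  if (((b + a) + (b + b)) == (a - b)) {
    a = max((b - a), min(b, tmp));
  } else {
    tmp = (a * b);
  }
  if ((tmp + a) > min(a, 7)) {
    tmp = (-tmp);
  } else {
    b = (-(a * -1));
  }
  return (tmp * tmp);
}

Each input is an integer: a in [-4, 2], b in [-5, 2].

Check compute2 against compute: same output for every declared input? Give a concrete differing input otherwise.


Input a=-4, b=-5: 9 from compute versus 400 from compute2.
verdict: not equivalent; witness: a=-4, b=-5


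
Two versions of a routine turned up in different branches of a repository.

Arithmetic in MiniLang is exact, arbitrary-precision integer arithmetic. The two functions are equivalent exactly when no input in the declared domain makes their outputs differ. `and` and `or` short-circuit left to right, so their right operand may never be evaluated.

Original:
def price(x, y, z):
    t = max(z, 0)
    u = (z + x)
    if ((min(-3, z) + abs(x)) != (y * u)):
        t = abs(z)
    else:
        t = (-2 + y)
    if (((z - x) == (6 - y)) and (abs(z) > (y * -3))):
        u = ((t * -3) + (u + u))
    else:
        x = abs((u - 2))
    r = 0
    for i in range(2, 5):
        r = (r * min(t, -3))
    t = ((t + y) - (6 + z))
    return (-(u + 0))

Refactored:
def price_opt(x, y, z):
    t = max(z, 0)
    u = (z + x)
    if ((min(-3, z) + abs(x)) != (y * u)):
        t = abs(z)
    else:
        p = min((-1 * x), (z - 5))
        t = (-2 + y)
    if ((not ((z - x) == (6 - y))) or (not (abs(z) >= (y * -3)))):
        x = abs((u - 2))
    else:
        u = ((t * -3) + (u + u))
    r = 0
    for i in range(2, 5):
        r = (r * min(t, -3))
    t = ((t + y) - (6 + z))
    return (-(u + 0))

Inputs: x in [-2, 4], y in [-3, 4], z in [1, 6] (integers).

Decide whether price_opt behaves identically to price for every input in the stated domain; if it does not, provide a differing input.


On input x=-2, y=-2, z=6, price returns -4 while price_opt returns 10.
verdict: not equivalent; witness: x=-2, y=-2, z=6


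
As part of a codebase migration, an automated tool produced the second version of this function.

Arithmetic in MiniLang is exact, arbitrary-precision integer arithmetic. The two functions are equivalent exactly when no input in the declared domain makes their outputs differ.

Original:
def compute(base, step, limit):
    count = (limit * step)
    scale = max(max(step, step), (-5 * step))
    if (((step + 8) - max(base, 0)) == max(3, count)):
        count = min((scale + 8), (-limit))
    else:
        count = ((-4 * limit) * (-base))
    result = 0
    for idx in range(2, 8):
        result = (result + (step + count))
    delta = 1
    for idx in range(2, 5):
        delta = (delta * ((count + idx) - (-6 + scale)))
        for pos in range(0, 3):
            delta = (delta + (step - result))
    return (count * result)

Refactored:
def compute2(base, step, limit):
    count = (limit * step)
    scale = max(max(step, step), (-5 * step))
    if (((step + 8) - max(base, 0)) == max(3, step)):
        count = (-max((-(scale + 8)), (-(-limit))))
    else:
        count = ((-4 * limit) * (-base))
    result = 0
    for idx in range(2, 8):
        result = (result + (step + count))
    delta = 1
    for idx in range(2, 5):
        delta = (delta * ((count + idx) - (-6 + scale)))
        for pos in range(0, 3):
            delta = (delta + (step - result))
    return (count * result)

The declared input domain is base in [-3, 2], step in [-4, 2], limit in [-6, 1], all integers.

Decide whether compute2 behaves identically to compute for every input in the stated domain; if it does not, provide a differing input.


Take base=-3, step=-4, limit=-1.
compute: count=4, then scale=20, then (((step + 8) - max(base, 0)) == max(3, count)) is true, then count=1, then result=0, then (idx=2), then result=-3, then (idx=3), then result=-6, then (idx=4), then result=-9, then (idx=5), then result=-12, then (idx=6), then result=-15, then (idx=7), then result=-18, then delta=1, then (idx=2), then delta=-11, then (pos=0), then delta=3, then (pos=1), then delta=17, then (pos=2), then delta=31, then (idx=3), then delta=-310, then (pos=0), then delta=-296, then (pos=1), then delta=-282, then (pos=2), then delta=-268, then (idx=4), then delta=2412, then (pos=0), then delta=2426, then (pos=1), then delta=2440, then (pos=2), then delta=2454, then returns -18
compute2: count=4, then scale=20, then (((step + 8) - max(base, 0)) == max(3, step)) is false, then count=12, then result=0, then (idx=2), then result=8, then (idx=3), then result=16, then (idx=4), then result=24, then (idx=5), then result=32, then (idx=6), then result=40, then (idx=7), then result=48, then delta=1, then (idx=2), then delta=0, then (pos=0), then delta=-52, then (pos=1), then delta=-104, then (pos=2), then delta=-156, then (idx=3), then delta=-156, then (pos=0), then delta=-208, then (pos=1), then delta=-260, then (pos=2), then delta=-312, then (idx=4), then delta=-624, then (pos=0), then delta=-676, then (pos=1), then delta=-728, then (pos=2), then delta=-780, then returns 576
-18 and 576 differ, so these are not the same function on this domain.
verdict: not equivalent; witness: base=-3, step=-4, limit=-1


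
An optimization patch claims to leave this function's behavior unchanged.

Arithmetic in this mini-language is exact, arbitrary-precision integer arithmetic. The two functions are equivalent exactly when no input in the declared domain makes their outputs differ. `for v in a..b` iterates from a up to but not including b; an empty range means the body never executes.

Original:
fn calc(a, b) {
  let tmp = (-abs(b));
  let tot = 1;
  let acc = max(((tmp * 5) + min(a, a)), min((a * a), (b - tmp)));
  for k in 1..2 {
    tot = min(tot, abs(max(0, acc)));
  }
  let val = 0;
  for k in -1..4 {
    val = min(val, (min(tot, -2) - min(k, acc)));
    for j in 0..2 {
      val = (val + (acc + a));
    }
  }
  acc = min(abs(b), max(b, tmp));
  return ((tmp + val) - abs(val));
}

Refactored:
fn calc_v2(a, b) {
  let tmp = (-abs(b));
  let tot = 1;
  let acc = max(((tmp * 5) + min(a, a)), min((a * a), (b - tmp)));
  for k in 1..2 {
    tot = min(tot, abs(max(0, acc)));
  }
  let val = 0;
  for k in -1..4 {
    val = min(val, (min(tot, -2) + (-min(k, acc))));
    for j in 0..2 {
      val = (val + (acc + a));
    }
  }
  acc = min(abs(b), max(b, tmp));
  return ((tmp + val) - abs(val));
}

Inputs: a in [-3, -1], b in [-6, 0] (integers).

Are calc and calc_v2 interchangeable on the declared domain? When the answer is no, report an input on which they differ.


Reading the diff, among the changes: arithmetic usage differs.
Tracing a=-1, b=-3: calc: tmp := -3 | tot := 1 | acc := 0 | iter k=1: | tot := 0 | val := 0 | iter k=-1: | val := -1 | iter j=0: | val := -2 | iter j=1: | val := -3 | iter k=0: | val := -3 | iter j=0: | val := -4 | iter j=1: | val := -5 | iter k=1: | val := -5 | iter j=0: | val := -6 | iter j=1: | val := -7 | iter k=2: | val := -7 | iter j=0: | val := -8 | iter j=1: | val := -9 | iter k=3: | val := -9 | iter j=0: | val := -10 | iter j=1: | val := -11 | acc := -3 | result -25 | calc_v2: tmp := -3 | tot := 1 | acc := 0 | iter k=1: | tot := 0 | val := 0 | iter k=-1: | val := -1 | iter j=0: | val := -2 | iter j=1: | val := -3 | iter k=0: | val := -3 | iter j=0: | val := -4 | iter j=1: | val := -5 | iter k=1: | val := -5 | iter j=0: | val := -6 | iter j=1: | val := -7 | iter k=2: | val := -7 | iter j=0: | val := -8 | iter j=1: | val := -9 | iter k=3: | val := -9 | iter j=0: | val := -10 | iter j=1: | val := -11 | acc := -3 | result -25 — matching result -25.
Sweeping the whole domain (21 inputs) finds no disagreement.
verdict: equivalent


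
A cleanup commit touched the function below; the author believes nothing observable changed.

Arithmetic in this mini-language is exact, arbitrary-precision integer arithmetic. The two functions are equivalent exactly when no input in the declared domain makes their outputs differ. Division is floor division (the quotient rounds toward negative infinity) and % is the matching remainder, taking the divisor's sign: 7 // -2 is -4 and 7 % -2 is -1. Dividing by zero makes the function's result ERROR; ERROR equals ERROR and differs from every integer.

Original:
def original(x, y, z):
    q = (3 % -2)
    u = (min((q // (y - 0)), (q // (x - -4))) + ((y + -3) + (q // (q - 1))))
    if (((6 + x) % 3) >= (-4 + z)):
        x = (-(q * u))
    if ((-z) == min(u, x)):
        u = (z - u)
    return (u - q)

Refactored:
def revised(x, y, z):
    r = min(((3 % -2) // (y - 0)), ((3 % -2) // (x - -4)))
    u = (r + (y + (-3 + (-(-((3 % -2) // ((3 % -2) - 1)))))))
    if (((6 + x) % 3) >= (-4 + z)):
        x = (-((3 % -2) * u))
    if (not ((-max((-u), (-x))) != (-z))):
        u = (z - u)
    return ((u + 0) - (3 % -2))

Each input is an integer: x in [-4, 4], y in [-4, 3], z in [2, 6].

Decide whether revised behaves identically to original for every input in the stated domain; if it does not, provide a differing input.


The two are interchangeable: arithmetic usage differs; min/max/abs usage differs; boolean connective usage differs; comparison usage differs; constant usage differs; local variable names differ, and every declared input agrees.
As a probe, take x=-4, y=2, z=4: original runs q := -1 | divide-by-zero, output ERROR; revised runs divide-by-zero, output ERROR; both end at ERROR.
An exhaustive pass over the 360 declared inputs shows identical outputs.
verdict: equivalent


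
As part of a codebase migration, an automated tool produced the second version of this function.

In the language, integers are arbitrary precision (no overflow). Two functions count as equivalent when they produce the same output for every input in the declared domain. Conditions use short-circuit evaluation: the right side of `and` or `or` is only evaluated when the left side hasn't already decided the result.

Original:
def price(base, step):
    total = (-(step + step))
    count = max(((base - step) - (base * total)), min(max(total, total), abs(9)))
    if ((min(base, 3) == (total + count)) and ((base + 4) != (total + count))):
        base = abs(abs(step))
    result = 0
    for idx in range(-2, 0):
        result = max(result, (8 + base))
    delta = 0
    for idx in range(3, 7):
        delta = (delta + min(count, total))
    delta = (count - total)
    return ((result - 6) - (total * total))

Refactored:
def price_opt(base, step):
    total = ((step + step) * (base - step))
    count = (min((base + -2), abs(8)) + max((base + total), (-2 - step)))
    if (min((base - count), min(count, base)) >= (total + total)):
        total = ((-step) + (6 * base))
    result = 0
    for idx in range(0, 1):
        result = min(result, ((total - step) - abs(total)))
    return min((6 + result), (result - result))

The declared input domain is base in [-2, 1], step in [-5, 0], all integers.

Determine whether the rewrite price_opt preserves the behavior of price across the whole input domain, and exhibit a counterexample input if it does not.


Take base=-2, step=-5.
price: total=10, then count=23, then ((min(base, 3) == (total + count)) and ((base + 4) != (total + count))) is false, then result=0, then (idx=-2), then result=6, then (idx=-1), then result=6, then delta=0, then (idx=3), then delta=10, then (idx=4), then delta=20, then (idx=5), then delta=30, then (idx=6), then delta=40, then delta=13, then returns -100
price_opt: total=-30, then count=-1, then (min((base - count), min(count, base)) >= (total + total)) is true, then total=-7, then result=0, then (idx=0), then result=-9, then returns -3
-100 against -3: the behavior changed.
verdict: not equivalent; witness: base=-2, step=-5
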